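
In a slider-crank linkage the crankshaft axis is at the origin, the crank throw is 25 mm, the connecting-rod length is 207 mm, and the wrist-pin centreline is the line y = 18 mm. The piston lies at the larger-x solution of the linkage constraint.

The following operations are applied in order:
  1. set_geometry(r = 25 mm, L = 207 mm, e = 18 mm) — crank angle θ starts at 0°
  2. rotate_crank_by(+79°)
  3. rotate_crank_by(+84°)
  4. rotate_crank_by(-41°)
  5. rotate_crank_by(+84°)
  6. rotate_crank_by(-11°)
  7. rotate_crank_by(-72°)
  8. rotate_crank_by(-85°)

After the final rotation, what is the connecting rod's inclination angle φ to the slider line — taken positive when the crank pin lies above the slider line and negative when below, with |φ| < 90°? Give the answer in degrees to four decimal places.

set_geometry: r = 25 mm, L = 207 mm, e = 18 mm; θ ← 0°
rotate_crank_by(+79°): θ ← 0° +79° = 79°
rotate_crank_by(+84°): θ ← 79° +84° = 163°
rotate_crank_by(-41°): θ ← 163° -41° = 122°
rotate_crank_by(+84°): θ ← 122° +84° = 206°
rotate_crank_by(-11°): θ ← 206° -11° = 195°
rotate_crank_by(-72°): θ ← 195° -72° = 123°
rotate_crank_by(-85°): θ ← 123° -85° = 38°
crank pin P = (r cos θ, r sin θ) = (19.700269, 15.391537)
h = r sin θ − e = 15.391537 − 18 = -2.608463
sin φ = h / L = -2.608463 / 207 = -0.01260127
φ = arcsin(-0.01260127) = -0.722019°

-0.7220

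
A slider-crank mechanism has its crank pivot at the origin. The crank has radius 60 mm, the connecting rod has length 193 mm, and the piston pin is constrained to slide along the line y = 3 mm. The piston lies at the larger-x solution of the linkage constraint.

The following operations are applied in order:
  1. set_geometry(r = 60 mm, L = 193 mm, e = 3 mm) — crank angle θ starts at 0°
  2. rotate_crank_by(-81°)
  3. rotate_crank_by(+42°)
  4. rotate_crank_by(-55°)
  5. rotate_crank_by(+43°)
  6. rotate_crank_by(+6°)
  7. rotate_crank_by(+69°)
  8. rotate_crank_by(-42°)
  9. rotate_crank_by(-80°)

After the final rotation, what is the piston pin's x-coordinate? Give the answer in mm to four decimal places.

174.2783

set_geometry: r = 60 mm, L = 193 mm, e = 3 mm; θ ← 0°
rotate_crank_by(-81°): θ ← 0° -81° = -81°
rotate_crank_by(+42°): θ ← -81° +42° = -39°
rotate_crank_by(-55°): θ ← -39° -55° = -94°
rotate_crank_by(+43°): θ ← -94° +43° = -51°
rotate_crank_by(+6°): θ ← -51° +6° = -45°
rotate_crank_by(+69°): θ ← -45° +69° = 24°
rotate_crank_by(-42°): θ ← 24° -42° = -18°
rotate_crank_by(-80°): θ ← -18° -80° = -98°
crank pin P = (r cos θ, r sin θ) = (-8.350386, -59.416084)
h = r sin θ − e = -59.416084 − 3 = -62.416084
x = r cos θ + √(L² − h²) = -8.350386 + √(37249.0 − 3895.7676) = -8.350386 + 182.628674 = 174.278288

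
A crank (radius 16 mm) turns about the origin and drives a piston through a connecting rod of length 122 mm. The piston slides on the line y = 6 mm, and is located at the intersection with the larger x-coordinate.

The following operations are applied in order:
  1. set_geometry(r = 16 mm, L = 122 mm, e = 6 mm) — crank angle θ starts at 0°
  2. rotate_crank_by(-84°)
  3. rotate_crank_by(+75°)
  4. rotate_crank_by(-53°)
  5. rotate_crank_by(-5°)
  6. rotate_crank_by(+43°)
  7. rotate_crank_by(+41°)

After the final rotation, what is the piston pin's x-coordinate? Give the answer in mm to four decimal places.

set_geometry: r = 16 mm, L = 122 mm, e = 6 mm; θ ← 0°
rotate_crank_by(-84°): θ ← 0° -84° = -84°
rotate_crank_by(+75°): θ ← -84° +75° = -9°
rotate_crank_by(-53°): θ ← -9° -53° = -62°
rotate_crank_by(-5°): θ ← -62° -5° = -67°
rotate_crank_by(+43°): θ ← -67° +43° = -24°
rotate_crank_by(+41°): θ ← -24° +41° = 17°
crank pin P = (r cos θ, r sin θ) = (15.300876, 4.677947)
h = r sin θ − e = 4.677947 − 6 = -1.322053
x = r cos θ + √(L² − h²) = 15.300876 + √(14884.0 − 1.7478) = 15.300876 + 121.992837 = 137.293713

137.2937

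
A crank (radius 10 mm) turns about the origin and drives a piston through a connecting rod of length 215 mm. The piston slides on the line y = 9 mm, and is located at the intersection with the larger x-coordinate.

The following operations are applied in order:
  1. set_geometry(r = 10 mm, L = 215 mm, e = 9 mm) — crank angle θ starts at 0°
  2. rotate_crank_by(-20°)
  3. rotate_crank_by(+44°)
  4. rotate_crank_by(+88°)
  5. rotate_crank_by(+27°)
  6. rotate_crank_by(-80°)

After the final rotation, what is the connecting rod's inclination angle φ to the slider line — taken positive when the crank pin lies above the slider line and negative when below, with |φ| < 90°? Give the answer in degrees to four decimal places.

set_geometry: r = 10 mm, L = 215 mm, e = 9 mm; θ ← 0°
rotate_crank_by(-20°): θ ← 0° -20° = -20°
rotate_crank_by(+44°): θ ← -20° +44° = 24°
rotate_crank_by(+88°): θ ← 24° +88° = 112°
rotate_crank_by(+27°): θ ← 112° +27° = 139°
rotate_crank_by(-80°): θ ← 139° -80° = 59°
crank pin P = (r cos θ, r sin θ) = (5.150381, 8.571673)
h = r sin θ − e = 8.571673 − 9 = -0.428327
sin φ = h / L = -0.428327 / 215 = -0.00199222
φ = arcsin(-0.00199222) = -0.114146°

-0.1141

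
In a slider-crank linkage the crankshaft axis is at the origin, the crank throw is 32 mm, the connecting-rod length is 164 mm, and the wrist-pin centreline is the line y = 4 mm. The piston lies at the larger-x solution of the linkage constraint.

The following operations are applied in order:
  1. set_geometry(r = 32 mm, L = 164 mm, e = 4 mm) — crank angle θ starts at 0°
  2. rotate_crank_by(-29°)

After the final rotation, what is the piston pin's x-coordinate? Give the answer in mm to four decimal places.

190.8227

set_geometry: r = 32 mm, L = 164 mm, e = 4 mm; θ ← 0°
rotate_crank_by(-29°): θ ← 0° -29° = -29°
crank pin P = (r cos θ, r sin θ) = (27.987831, -15.513908)
h = r sin θ − e = -15.513908 − 4 = -19.513908
x = r cos θ + √(L² − h²) = 27.987831 + √(26896.0 − 380.7926) = 27.987831 + 162.834908 = 190.822739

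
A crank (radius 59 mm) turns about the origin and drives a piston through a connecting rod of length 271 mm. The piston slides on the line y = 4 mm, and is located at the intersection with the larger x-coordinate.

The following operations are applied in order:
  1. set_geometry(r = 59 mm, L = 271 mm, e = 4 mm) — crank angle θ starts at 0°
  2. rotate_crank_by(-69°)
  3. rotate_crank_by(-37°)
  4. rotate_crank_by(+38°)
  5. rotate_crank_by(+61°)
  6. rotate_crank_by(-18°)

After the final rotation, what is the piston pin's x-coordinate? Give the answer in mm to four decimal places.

set_geometry: r = 59 mm, L = 271 mm, e = 4 mm; θ ← 0°
rotate_crank_by(-69°): θ ← 0° -69° = -69°
rotate_crank_by(-37°): θ ← -69° -37° = -106°
rotate_crank_by(+38°): θ ← -106° +38° = -68°
rotate_crank_by(+61°): θ ← -68° +61° = -7°
rotate_crank_by(-18°): θ ← -7° -18° = -25°
crank pin P = (r cos θ, r sin θ) = (53.472159, -24.934477)
h = r sin θ − e = -24.934477 − 4 = -28.934477
x = r cos θ + √(L² − h²) = 53.472159 + √(73441.0 − 837.2040) = 53.472159 + 269.450916 = 322.923075

322.9231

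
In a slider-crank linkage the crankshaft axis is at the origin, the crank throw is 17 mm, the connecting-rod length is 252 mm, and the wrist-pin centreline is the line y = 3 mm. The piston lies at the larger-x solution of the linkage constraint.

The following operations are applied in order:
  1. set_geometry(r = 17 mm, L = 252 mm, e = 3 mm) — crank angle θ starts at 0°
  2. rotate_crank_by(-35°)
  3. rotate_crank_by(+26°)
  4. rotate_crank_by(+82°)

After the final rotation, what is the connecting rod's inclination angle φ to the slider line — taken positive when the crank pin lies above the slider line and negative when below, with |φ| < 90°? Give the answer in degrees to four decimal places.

3.0156

set_geometry: r = 17 mm, L = 252 mm, e = 3 mm; θ ← 0°
rotate_crank_by(-35°): θ ← 0° -35° = -35°
rotate_crank_by(+26°): θ ← -35° +26° = -9°
rotate_crank_by(+82°): θ ← -9° +82° = 73°
crank pin P = (r cos θ, r sin θ) = (4.970319, 16.257181)
h = r sin θ − e = 16.257181 − 3 = 13.257181
sin φ = h / L = 13.257181 / 252 = 0.05260786
φ = arcsin(0.05260786) = 3.015600°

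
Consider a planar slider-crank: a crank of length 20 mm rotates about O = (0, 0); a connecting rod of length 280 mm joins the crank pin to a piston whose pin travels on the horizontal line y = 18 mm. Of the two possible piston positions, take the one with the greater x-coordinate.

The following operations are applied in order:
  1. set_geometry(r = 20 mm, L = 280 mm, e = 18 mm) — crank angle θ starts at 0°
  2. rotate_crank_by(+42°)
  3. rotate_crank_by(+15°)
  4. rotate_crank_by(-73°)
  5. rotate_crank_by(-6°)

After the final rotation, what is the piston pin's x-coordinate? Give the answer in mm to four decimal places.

297.3808

set_geometry: r = 20 mm, L = 280 mm, e = 18 mm; θ ← 0°
rotate_crank_by(+42°): θ ← 0° +42° = 42°
rotate_crank_by(+15°): θ ← 42° +15° = 57°
rotate_crank_by(-73°): θ ← 57° -73° = -16°
rotate_crank_by(-6°): θ ← -16° -6° = -22°
crank pin P = (r cos θ, r sin θ) = (18.543677, -7.492132)
h = r sin θ − e = -7.492132 − 18 = -25.492132
x = r cos θ + √(L² − h²) = 18.543677 + √(78400.0 − 649.8488) = 18.543677 + 278.837141 = 297.380818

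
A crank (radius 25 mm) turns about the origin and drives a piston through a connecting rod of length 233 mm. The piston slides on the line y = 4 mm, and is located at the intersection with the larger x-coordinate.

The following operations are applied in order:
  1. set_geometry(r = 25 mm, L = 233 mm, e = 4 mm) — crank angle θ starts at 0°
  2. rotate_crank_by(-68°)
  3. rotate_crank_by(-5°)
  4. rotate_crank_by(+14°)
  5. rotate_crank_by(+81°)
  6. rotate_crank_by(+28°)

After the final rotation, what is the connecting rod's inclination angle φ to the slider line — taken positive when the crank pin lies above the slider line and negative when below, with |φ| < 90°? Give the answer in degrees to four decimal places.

3.7284

set_geometry: r = 25 mm, L = 233 mm, e = 4 mm; θ ← 0°
rotate_crank_by(-68°): θ ← 0° -68° = -68°
rotate_crank_by(-5°): θ ← -68° -5° = -73°
rotate_crank_by(+14°): θ ← -73° +14° = -59°
rotate_crank_by(+81°): θ ← -59° +81° = 22°
rotate_crank_by(+28°): θ ← 22° +28° = 50°
crank pin P = (r cos θ, r sin θ) = (16.069690, 19.151111)
h = r sin θ − e = 19.151111 − 4 = 15.151111
sin φ = h / L = 15.151111 / 233 = 0.06502623
φ = arcsin(0.06502623) = 3.728359°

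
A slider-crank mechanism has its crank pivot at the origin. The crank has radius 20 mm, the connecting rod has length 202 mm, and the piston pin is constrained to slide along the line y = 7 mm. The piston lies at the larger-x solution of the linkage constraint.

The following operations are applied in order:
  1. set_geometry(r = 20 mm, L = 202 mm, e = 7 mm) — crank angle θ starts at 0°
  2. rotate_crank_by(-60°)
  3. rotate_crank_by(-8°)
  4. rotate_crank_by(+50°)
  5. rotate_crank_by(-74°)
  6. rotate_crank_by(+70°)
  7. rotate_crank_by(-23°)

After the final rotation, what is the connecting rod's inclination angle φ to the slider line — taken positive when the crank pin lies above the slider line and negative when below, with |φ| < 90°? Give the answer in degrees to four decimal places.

-6.0078

set_geometry: r = 20 mm, L = 202 mm, e = 7 mm; θ ← 0°
rotate_crank_by(-60°): θ ← 0° -60° = -60°
rotate_crank_by(-8°): θ ← -60° -8° = -68°
rotate_crank_by(+50°): θ ← -68° +50° = -18°
rotate_crank_by(-74°): θ ← -18° -74° = -92°
rotate_crank_by(+70°): θ ← -92° +70° = -22°
rotate_crank_by(-23°): θ ← -22° -23° = -45°
crank pin P = (r cos θ, r sin θ) = (14.142136, -14.142136)
h = r sin θ − e = -14.142136 − 7 = -21.142136
sin φ = h / L = -21.142136 / 202 = -0.10466404
φ = arcsin(-0.10466404) = -6.007811°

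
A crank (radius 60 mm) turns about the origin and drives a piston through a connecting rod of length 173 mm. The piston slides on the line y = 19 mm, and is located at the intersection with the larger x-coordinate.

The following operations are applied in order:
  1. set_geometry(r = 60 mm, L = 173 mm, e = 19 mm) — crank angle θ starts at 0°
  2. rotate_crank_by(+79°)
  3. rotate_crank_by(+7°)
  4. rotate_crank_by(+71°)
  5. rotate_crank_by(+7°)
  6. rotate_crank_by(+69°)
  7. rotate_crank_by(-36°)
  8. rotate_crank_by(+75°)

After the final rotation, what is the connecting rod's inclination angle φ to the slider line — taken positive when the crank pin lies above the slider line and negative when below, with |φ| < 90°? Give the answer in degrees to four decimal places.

-27.1574

set_geometry: r = 60 mm, L = 173 mm, e = 19 mm; θ ← 0°
rotate_crank_by(+79°): θ ← 0° +79° = 79°
rotate_crank_by(+7°): θ ← 79° +7° = 86°
rotate_crank_by(+71°): θ ← 86° +71° = 157°
rotate_crank_by(+7°): θ ← 157° +7° = 164°
rotate_crank_by(+69°): θ ← 164° +69° = 233°
rotate_crank_by(-36°): θ ← 233° -36° = 197°
rotate_crank_by(+75°): θ ← 197° +75° = 272°
crank pin P = (r cos θ, r sin θ) = (2.093970, -59.963450)
h = r sin θ − e = -59.963450 − 19 = -78.963450
sin φ = h / L = -78.963450 / 173 = -0.45643612
φ = arcsin(-0.45643612) = -27.157375°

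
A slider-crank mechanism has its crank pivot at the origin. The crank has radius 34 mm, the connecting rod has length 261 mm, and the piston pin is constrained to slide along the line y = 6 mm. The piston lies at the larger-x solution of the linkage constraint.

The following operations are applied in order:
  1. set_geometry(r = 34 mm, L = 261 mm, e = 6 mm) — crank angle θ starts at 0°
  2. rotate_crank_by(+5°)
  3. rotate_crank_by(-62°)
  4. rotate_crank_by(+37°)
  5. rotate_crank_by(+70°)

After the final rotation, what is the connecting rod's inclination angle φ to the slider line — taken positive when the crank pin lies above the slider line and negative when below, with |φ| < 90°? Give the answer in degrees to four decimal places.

set_geometry: r = 34 mm, L = 261 mm, e = 6 mm; θ ← 0°
rotate_crank_by(+5°): θ ← 0° +5° = 5°
rotate_crank_by(-62°): θ ← 5° -62° = -57°
rotate_crank_by(+37°): θ ← -57° +37° = -20°
rotate_crank_by(+70°): θ ← -20° +70° = 50°
crank pin P = (r cos θ, r sin θ) = (21.854779, 26.045511)
h = r sin θ − e = 26.045511 − 6 = 20.045511
sin φ = h / L = 20.045511 / 261 = 0.07680272
φ = arcsin(0.07680272) = 4.404810°

4.4048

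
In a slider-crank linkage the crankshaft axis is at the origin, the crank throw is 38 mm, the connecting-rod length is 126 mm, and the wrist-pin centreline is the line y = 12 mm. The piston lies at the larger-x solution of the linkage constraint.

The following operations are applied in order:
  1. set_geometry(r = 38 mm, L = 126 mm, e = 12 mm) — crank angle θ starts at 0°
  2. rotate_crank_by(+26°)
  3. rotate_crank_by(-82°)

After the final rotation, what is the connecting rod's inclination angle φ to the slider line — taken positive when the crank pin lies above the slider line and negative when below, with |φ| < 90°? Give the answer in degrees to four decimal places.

-20.1980

set_geometry: r = 38 mm, L = 126 mm, e = 12 mm; θ ← 0°
rotate_crank_by(+26°): θ ← 0° +26° = 26°
rotate_crank_by(-82°): θ ← 26° -82° = -56°
crank pin P = (r cos θ, r sin θ) = (21.249330, -31.503428)
h = r sin θ − e = -31.503428 − 12 = -43.503428
sin φ = h / L = -43.503428 / 126 = -0.34526530
φ = arcsin(-0.34526530) = -20.197991°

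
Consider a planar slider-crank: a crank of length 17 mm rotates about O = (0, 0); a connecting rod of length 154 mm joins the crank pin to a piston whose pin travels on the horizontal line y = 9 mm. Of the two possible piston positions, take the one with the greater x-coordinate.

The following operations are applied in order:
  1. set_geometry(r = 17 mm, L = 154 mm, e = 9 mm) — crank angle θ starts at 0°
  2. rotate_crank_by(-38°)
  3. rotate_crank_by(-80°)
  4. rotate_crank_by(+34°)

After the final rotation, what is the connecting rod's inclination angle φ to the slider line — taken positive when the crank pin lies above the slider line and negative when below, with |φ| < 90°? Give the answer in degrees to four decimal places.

-9.6847

set_geometry: r = 17 mm, L = 154 mm, e = 9 mm; θ ← 0°
rotate_crank_by(-38°): θ ← 0° -38° = -38°
rotate_crank_by(-80°): θ ← -38° -80° = -118°
rotate_crank_by(+34°): θ ← -118° +34° = -84°
crank pin P = (r cos θ, r sin θ) = (1.776984, -16.906872)
h = r sin θ − e = -16.906872 − 9 = -25.906872
sin φ = h / L = -25.906872 / 154 = -0.16822644
φ = arcsin(-0.16822644) = -9.684717°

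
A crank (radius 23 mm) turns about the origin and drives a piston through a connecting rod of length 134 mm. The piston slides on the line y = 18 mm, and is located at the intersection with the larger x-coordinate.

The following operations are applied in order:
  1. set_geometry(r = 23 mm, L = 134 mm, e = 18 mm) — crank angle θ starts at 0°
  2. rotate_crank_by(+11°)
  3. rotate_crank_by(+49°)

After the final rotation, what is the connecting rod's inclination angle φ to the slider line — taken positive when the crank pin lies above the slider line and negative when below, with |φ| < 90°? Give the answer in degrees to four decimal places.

set_geometry: r = 23 mm, L = 134 mm, e = 18 mm; θ ← 0°
rotate_crank_by(+11°): θ ← 0° +11° = 11°
rotate_crank_by(+49°): θ ← 11° +49° = 60°
crank pin P = (r cos θ, r sin θ) = (11.500000, 19.918584)
h = r sin θ − e = 19.918584 − 18 = 1.918584
sin φ = h / L = 1.918584 / 134 = 0.01431779
φ = arcsin(0.01431779) = 0.820377°

0.8204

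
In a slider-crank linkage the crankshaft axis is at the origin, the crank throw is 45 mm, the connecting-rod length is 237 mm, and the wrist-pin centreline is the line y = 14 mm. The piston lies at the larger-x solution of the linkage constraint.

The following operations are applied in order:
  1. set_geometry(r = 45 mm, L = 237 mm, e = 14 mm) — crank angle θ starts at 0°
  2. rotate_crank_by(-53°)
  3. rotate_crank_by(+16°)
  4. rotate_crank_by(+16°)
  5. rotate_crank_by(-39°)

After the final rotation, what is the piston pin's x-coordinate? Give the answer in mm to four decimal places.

set_geometry: r = 45 mm, L = 237 mm, e = 14 mm; θ ← 0°
rotate_crank_by(-53°): θ ← 0° -53° = -53°
rotate_crank_by(+16°): θ ← -53° +16° = -37°
rotate_crank_by(+16°): θ ← -37° +16° = -21°
rotate_crank_by(-39°): θ ← -21° -39° = -60°
crank pin P = (r cos θ, r sin θ) = (22.500000, -38.971143)
h = r sin θ − e = -38.971143 − 14 = -52.971143
x = r cos θ + √(L² − h²) = 22.500000 + √(56169.0 − 2805.9420) = 22.500000 + 231.004454 = 253.504454

253.5045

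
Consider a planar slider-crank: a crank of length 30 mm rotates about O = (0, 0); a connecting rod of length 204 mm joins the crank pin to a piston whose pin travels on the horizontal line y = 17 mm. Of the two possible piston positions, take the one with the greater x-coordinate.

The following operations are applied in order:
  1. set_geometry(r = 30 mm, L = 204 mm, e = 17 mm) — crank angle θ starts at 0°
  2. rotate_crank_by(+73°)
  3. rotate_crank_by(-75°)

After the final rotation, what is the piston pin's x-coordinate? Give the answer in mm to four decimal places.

set_geometry: r = 30 mm, L = 204 mm, e = 17 mm; θ ← 0°
rotate_crank_by(+73°): θ ← 0° +73° = 73°
rotate_crank_by(-75°): θ ← 73° -75° = -2°
crank pin P = (r cos θ, r sin θ) = (29.981725, -1.046985)
h = r sin θ − e = -1.046985 − 17 = -18.046985
x = r cos θ + √(L² − h²) = 29.981725 + √(41616.0 − 325.6937) = 29.981725 + 203.200163 = 233.181888

233.1819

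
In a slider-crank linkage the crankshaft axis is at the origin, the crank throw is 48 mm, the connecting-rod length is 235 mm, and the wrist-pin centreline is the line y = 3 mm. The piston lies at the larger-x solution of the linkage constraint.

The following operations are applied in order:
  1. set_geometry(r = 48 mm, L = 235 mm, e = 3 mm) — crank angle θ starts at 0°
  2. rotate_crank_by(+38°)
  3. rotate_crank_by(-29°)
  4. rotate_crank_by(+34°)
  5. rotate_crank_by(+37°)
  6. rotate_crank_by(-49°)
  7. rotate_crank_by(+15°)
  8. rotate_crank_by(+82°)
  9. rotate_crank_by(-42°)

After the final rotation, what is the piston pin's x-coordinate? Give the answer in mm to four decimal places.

234.0223

set_geometry: r = 48 mm, L = 235 mm, e = 3 mm; θ ← 0°
rotate_crank_by(+38°): θ ← 0° +38° = 38°
rotate_crank_by(-29°): θ ← 38° -29° = 9°
rotate_crank_by(+34°): θ ← 9° +34° = 43°
rotate_crank_by(+37°): θ ← 43° +37° = 80°
rotate_crank_by(-49°): θ ← 80° -49° = 31°
rotate_crank_by(+15°): θ ← 31° +15° = 46°
rotate_crank_by(+82°): θ ← 46° +82° = 128°
rotate_crank_by(-42°): θ ← 128° -42° = 86°
crank pin P = (r cos θ, r sin θ) = (3.348311, 47.883074)
h = r sin θ − e = 47.883074 − 3 = 44.883074
x = r cos θ + √(L² − h²) = 3.348311 + √(55225.0 − 2014.4904) = 3.348311 + 230.674033 = 234.022344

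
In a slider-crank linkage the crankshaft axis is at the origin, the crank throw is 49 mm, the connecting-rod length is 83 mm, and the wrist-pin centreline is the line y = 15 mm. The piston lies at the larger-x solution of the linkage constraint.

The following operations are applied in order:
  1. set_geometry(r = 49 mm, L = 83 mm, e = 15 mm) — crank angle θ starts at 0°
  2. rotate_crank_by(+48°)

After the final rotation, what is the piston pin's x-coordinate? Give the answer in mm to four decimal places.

112.9774

set_geometry: r = 49 mm, L = 83 mm, e = 15 mm; θ ← 0°
rotate_crank_by(+48°): θ ← 0° +48° = 48°
crank pin P = (r cos θ, r sin θ) = (32.787400, 36.414096)
h = r sin θ − e = 36.414096 − 15 = 21.414096
x = r cos θ + √(L² − h²) = 32.787400 + √(6889.0 − 458.5635) = 32.787400 + 80.190002 = 112.977402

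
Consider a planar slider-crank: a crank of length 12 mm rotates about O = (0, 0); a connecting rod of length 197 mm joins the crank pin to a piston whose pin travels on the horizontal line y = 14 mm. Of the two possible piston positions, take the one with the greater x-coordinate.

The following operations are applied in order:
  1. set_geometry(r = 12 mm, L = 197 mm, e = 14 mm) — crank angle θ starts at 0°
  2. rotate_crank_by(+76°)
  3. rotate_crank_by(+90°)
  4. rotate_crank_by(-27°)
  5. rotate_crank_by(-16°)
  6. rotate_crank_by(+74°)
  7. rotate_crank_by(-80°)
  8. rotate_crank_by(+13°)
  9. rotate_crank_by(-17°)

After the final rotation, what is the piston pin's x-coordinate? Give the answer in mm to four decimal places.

set_geometry: r = 12 mm, L = 197 mm, e = 14 mm; θ ← 0°
rotate_crank_by(+76°): θ ← 0° +76° = 76°
rotate_crank_by(+90°): θ ← 76° +90° = 166°
rotate_crank_by(-27°): θ ← 166° -27° = 139°
rotate_crank_by(-16°): θ ← 139° -16° = 123°
rotate_crank_by(+74°): θ ← 123° +74° = 197°
rotate_crank_by(-80°): θ ← 197° -80° = 117°
rotate_crank_by(+13°): θ ← 117° +13° = 130°
rotate_crank_by(-17°): θ ← 130° -17° = 113°
crank pin P = (r cos θ, r sin θ) = (-4.688774, 11.046058)
h = r sin θ − e = 11.046058 − 14 = -2.953942
x = r cos θ + √(L² − h²) = -4.688774 + √(38809.0 − 8.7258) = -4.688774 + 196.977852 = 192.289079

192.2891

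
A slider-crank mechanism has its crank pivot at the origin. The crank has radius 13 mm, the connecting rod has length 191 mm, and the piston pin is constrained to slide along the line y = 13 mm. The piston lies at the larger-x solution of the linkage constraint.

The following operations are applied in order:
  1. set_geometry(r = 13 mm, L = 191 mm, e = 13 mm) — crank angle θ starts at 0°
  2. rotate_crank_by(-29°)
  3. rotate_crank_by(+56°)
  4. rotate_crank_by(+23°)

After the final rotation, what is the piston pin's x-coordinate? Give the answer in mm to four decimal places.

set_geometry: r = 13 mm, L = 191 mm, e = 13 mm; θ ← 0°
rotate_crank_by(-29°): θ ← 0° -29° = -29°
rotate_crank_by(+56°): θ ← -29° +56° = 27°
rotate_crank_by(+23°): θ ← 27° +23° = 50°
crank pin P = (r cos θ, r sin θ) = (8.356239, 9.958578)
h = r sin θ − e = 9.958578 − 13 = -3.041422
x = r cos θ + √(L² − h²) = 8.356239 + √(36481.0 − 9.2502) = 8.356239 + 190.975783 = 199.332022

199.3320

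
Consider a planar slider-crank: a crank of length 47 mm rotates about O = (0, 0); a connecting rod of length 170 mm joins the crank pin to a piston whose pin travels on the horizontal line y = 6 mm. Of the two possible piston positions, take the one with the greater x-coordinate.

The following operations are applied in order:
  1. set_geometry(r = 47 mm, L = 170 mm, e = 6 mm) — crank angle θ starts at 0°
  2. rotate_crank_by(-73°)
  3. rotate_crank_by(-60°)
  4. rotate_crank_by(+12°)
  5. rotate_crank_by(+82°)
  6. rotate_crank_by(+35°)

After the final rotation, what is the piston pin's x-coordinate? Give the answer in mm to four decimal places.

216.6321

set_geometry: r = 47 mm, L = 170 mm, e = 6 mm; θ ← 0°
rotate_crank_by(-73°): θ ← 0° -73° = -73°
rotate_crank_by(-60°): θ ← -73° -60° = -133°
rotate_crank_by(+12°): θ ← -133° +12° = -121°
rotate_crank_by(+82°): θ ← -121° +82° = -39°
rotate_crank_by(+35°): θ ← -39° +35° = -4°
crank pin P = (r cos θ, r sin θ) = (46.885510, -3.278554)
h = r sin θ − e = -3.278554 − 6 = -9.278554
x = r cos θ + √(L² − h²) = 46.885510 + √(28900.0 − 86.0916) = 46.885510 + 169.746601 = 216.632111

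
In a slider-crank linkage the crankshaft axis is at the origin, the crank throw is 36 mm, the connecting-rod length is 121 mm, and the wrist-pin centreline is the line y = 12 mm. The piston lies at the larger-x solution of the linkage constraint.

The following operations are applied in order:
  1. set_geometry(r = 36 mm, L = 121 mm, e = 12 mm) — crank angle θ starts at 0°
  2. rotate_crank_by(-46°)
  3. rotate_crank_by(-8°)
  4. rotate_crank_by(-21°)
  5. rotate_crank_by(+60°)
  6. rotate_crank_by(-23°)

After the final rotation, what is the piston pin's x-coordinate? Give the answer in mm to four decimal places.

144.4452

set_geometry: r = 36 mm, L = 121 mm, e = 12 mm; θ ← 0°
rotate_crank_by(-46°): θ ← 0° -46° = -46°
rotate_crank_by(-8°): θ ← -46° -8° = -54°
rotate_crank_by(-21°): θ ← -54° -21° = -75°
rotate_crank_by(+60°): θ ← -75° +60° = -15°
rotate_crank_by(-23°): θ ← -15° -23° = -38°
crank pin P = (r cos θ, r sin θ) = (28.368387, -22.163813)
h = r sin θ − e = -22.163813 − 12 = -34.163813
x = r cos θ + √(L² − h²) = 28.368387 + √(14641.0 − 1167.1661) = 28.368387 + 116.076845 = 144.445232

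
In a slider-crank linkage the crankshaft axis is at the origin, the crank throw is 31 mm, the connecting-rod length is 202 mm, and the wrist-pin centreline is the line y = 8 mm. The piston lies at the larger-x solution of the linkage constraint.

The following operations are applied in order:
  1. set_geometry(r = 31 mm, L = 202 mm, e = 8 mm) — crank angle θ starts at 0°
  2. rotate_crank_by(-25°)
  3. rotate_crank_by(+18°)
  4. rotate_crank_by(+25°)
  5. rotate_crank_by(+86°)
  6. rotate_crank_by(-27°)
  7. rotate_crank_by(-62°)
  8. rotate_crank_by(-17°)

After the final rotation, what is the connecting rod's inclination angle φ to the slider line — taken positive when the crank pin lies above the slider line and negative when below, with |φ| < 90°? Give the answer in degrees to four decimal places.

-2.5769

set_geometry: r = 31 mm, L = 202 mm, e = 8 mm; θ ← 0°
rotate_crank_by(-25°): θ ← 0° -25° = -25°
rotate_crank_by(+18°): θ ← -25° +18° = -7°
rotate_crank_by(+25°): θ ← -7° +25° = 18°
rotate_crank_by(+86°): θ ← 18° +86° = 104°
rotate_crank_by(-27°): θ ← 104° -27° = 77°
rotate_crank_by(-62°): θ ← 77° -62° = 15°
rotate_crank_by(-17°): θ ← 15° -17° = -2°
crank pin P = (r cos θ, r sin θ) = (30.981116, -1.081884)
h = r sin θ − e = -1.081884 − 8 = -9.081884
sin φ = h / L = -9.081884 / 202 = -0.04495982
φ = arcsin(-0.04495982) = -2.576877°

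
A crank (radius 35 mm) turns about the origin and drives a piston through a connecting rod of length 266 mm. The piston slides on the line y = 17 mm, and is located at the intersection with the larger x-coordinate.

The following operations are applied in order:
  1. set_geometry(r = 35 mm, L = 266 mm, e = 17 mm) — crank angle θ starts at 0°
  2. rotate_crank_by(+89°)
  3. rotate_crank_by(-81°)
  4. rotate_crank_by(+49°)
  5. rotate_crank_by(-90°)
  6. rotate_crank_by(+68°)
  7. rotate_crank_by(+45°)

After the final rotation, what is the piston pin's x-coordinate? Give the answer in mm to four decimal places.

271.5035

set_geometry: r = 35 mm, L = 266 mm, e = 17 mm; θ ← 0°
rotate_crank_by(+89°): θ ← 0° +89° = 89°
rotate_crank_by(-81°): θ ← 89° -81° = 8°
rotate_crank_by(+49°): θ ← 8° +49° = 57°
rotate_crank_by(-90°): θ ← 57° -90° = -33°
rotate_crank_by(+68°): θ ← -33° +68° = 35°
rotate_crank_by(+45°): θ ← 35° +45° = 80°
crank pin P = (r cos θ, r sin θ) = (6.077686, 34.468271)
h = r sin θ − e = 34.468271 − 17 = 17.468271
x = r cos θ + √(L² − h²) = 6.077686 + √(70756.0 − 305.1405) = 6.077686 + 265.425808 = 271.503494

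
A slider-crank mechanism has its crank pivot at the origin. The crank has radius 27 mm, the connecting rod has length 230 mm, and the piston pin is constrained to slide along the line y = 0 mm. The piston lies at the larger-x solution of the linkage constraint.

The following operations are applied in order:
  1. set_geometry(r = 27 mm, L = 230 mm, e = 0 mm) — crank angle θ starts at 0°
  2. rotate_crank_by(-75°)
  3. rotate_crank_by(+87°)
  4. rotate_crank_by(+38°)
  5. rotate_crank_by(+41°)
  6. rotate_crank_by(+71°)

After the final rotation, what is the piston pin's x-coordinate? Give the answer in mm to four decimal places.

204.1701

set_geometry: r = 27 mm, L = 230 mm, e = 0 mm; θ ← 0°
rotate_crank_by(-75°): θ ← 0° -75° = -75°
rotate_crank_by(+87°): θ ← -75° +87° = 12°
rotate_crank_by(+38°): θ ← 12° +38° = 50°
rotate_crank_by(+41°): θ ← 50° +41° = 91°
rotate_crank_by(+71°): θ ← 91° +71° = 162°
crank pin P = (r cos θ, r sin θ) = (-25.678526, 8.343459)
h = r sin θ − e = 8.343459 − 0 = 8.343459
x = r cos θ + √(L² − h²) = -25.678526 + √(52900.0 − 69.6133) = -25.678526 + 229.848617 = 204.170091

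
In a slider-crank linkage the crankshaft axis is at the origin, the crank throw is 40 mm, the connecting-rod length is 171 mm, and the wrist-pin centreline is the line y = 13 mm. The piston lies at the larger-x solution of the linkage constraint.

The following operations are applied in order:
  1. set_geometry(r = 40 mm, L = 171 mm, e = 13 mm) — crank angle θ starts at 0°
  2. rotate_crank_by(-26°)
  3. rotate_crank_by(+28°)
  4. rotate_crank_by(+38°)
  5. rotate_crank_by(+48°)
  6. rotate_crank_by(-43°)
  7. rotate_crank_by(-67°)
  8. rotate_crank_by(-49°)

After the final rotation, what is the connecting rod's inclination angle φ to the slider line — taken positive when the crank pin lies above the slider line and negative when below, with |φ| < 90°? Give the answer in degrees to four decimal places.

-17.2893

set_geometry: r = 40 mm, L = 171 mm, e = 13 mm; θ ← 0°
rotate_crank_by(-26°): θ ← 0° -26° = -26°
rotate_crank_by(+28°): θ ← -26° +28° = 2°
rotate_crank_by(+38°): θ ← 2° +38° = 40°
rotate_crank_by(+48°): θ ← 40° +48° = 88°
rotate_crank_by(-43°): θ ← 88° -43° = 45°
rotate_crank_by(-67°): θ ← 45° -67° = -22°
rotate_crank_by(-49°): θ ← -22° -49° = -71°
crank pin P = (r cos θ, r sin θ) = (13.022726, -37.820743)
h = r sin θ − e = -37.820743 − 13 = -50.820743
sin φ = h / L = -50.820743 / 171 = -0.29719733
φ = arcsin(-0.29719733) = -17.289346°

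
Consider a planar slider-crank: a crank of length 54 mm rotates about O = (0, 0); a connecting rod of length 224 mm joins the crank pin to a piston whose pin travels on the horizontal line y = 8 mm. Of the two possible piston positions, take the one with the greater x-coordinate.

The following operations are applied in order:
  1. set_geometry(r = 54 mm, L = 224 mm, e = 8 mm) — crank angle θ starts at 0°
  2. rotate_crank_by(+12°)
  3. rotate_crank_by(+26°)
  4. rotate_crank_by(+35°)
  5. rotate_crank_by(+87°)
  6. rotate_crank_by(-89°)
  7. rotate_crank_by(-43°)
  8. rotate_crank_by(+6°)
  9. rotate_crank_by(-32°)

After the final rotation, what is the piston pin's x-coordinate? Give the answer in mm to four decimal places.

277.8836

set_geometry: r = 54 mm, L = 224 mm, e = 8 mm; θ ← 0°
rotate_crank_by(+12°): θ ← 0° +12° = 12°
rotate_crank_by(+26°): θ ← 12° +26° = 38°
rotate_crank_by(+35°): θ ← 38° +35° = 73°
rotate_crank_by(+87°): θ ← 73° +87° = 160°
rotate_crank_by(-89°): θ ← 160° -89° = 71°
rotate_crank_by(-43°): θ ← 71° -43° = 28°
rotate_crank_by(+6°): θ ← 28° +6° = 34°
rotate_crank_by(-32°): θ ← 34° -32° = 2°
crank pin P = (r cos θ, r sin θ) = (53.967105, 1.884573)
h = r sin θ − e = 1.884573 − 8 = -6.115427
x = r cos θ + √(L² − h²) = 53.967105 + √(50176.0 − 37.3984) = 53.967105 + 223.916506 = 277.883610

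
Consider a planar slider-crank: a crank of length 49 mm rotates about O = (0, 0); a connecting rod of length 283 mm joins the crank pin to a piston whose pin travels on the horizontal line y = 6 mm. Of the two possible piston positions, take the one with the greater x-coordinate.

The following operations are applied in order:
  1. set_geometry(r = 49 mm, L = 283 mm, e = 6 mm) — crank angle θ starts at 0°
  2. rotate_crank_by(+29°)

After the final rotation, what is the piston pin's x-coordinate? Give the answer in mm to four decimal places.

325.2988

set_geometry: r = 49 mm, L = 283 mm, e = 6 mm; θ ← 0°
rotate_crank_by(+29°): θ ← 0° +29° = 29°
crank pin P = (r cos θ, r sin θ) = (42.856366, 23.755671)
h = r sin θ − e = 23.755671 − 6 = 17.755671
x = r cos θ + √(L² − h²) = 42.856366 + √(80089.0 − 315.2639) = 42.856366 + 282.442447 = 325.298813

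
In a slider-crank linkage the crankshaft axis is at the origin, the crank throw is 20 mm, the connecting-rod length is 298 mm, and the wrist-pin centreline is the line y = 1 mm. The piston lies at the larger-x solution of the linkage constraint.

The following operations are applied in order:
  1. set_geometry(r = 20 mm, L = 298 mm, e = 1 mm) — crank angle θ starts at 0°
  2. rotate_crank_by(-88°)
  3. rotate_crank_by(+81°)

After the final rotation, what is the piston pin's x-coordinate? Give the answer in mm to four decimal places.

set_geometry: r = 20 mm, L = 298 mm, e = 1 mm; θ ← 0°
rotate_crank_by(-88°): θ ← 0° -88° = -88°
rotate_crank_by(+81°): θ ← -88° +81° = -7°
crank pin P = (r cos θ, r sin θ) = (19.850923, -2.437387)
h = r sin θ − e = -2.437387 − 1 = -3.437387
x = r cos θ + √(L² − h²) = 19.850923 + √(88804.0 − 11.8156) = 19.850923 + 297.980174 = 317.831097

317.8311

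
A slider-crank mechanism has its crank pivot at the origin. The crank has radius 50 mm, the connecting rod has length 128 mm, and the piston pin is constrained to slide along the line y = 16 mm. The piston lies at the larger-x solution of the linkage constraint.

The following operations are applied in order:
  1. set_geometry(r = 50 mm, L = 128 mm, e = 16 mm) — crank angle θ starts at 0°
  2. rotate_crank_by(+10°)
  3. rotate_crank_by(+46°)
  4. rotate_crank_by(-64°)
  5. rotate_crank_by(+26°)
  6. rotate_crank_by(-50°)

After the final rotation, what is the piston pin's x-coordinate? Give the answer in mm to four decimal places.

set_geometry: r = 50 mm, L = 128 mm, e = 16 mm; θ ← 0°
rotate_crank_by(+10°): θ ← 0° +10° = 10°
rotate_crank_by(+46°): θ ← 10° +46° = 56°
rotate_crank_by(-64°): θ ← 56° -64° = -8°
rotate_crank_by(+26°): θ ← -8° +26° = 18°
rotate_crank_by(-50°): θ ← 18° -50° = -32°
crank pin P = (r cos θ, r sin θ) = (42.402405, -26.495963)
h = r sin θ − e = -26.495963 − 16 = -42.495963
x = r cos θ + √(L² − h²) = 42.402405 + √(16384.0 − 1805.9069) = 42.402405 + 120.739774 = 163.142179

163.1422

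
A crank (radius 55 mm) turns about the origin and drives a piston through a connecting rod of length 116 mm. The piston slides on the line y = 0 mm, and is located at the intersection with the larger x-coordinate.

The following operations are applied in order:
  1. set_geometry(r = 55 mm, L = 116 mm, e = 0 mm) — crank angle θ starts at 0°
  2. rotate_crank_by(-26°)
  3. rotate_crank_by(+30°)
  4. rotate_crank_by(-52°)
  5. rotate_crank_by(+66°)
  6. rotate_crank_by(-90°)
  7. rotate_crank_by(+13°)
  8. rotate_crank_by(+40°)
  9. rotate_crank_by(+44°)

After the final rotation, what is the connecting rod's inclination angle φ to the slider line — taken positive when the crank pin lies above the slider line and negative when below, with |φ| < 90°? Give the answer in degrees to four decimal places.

set_geometry: r = 55 mm, L = 116 mm, e = 0 mm; θ ← 0°
rotate_crank_by(-26°): θ ← 0° -26° = -26°
rotate_crank_by(+30°): θ ← -26° +30° = 4°
rotate_crank_by(-52°): θ ← 4° -52° = -48°
rotate_crank_by(+66°): θ ← -48° +66° = 18°
rotate_crank_by(-90°): θ ← 18° -90° = -72°
rotate_crank_by(+13°): θ ← -72° +13° = -59°
rotate_crank_by(+40°): θ ← -59° +40° = -19°
rotate_crank_by(+44°): θ ← -19° +44° = 25°
crank pin P = (r cos θ, r sin θ) = (49.846928, 23.244004)
h = r sin θ − e = 23.244004 − 0 = 23.244004
sin φ = h / L = 23.244004 / 116 = 0.20037935
φ = arcsin(0.20037935) = 11.559143°

11.5591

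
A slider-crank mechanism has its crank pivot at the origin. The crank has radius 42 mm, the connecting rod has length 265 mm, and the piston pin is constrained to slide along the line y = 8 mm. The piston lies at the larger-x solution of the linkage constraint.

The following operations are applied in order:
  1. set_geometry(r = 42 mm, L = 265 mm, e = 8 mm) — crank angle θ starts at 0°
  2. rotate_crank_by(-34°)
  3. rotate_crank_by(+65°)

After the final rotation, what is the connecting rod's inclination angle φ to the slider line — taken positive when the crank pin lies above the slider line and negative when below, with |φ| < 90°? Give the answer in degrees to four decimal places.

2.9486

set_geometry: r = 42 mm, L = 265 mm, e = 8 mm; θ ← 0°
rotate_crank_by(-34°): θ ← 0° -34° = -34°
rotate_crank_by(+65°): θ ← -34° +65° = 31°
crank pin P = (r cos θ, r sin θ) = (36.001027, 21.631599)
h = r sin θ − e = 21.631599 − 8 = 13.631599
sin φ = h / L = 13.631599 / 265 = 0.05144000
φ = arcsin(0.05144000) = 2.948596°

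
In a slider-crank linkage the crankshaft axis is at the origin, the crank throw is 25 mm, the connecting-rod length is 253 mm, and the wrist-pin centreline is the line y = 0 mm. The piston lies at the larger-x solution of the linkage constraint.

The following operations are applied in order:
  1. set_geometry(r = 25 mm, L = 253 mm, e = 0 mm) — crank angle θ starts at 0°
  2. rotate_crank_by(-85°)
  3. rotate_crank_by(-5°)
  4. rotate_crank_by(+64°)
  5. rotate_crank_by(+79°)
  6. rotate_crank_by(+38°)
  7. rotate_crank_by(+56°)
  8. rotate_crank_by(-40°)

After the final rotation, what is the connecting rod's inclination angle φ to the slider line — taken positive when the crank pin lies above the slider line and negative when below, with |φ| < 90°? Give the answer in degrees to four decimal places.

set_geometry: r = 25 mm, L = 253 mm, e = 0 mm; θ ← 0°
rotate_crank_by(-85°): θ ← 0° -85° = -85°
rotate_crank_by(-5°): θ ← -85° -5° = -90°
rotate_crank_by(+64°): θ ← -90° +64° = -26°
rotate_crank_by(+79°): θ ← -26° +79° = 53°
rotate_crank_by(+38°): θ ← 53° +38° = 91°
rotate_crank_by(+56°): θ ← 91° +56° = 147°
rotate_crank_by(-40°): θ ← 147° -40° = 107°
crank pin P = (r cos θ, r sin θ) = (-7.309293, 23.907619)
h = r sin θ − e = 23.907619 − 0 = 23.907619
sin φ = h / L = 23.907619 / 253 = 0.09449652
φ = arcsin(0.09449652) = 5.422342°

5.4223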